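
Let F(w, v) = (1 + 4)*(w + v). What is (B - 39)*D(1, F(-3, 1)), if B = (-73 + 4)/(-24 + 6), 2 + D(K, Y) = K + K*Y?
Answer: 2321/6 ≈ 386.83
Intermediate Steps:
F(w, v) = 5*v + 5*w (F(w, v) = 5*(v + w) = 5*v + 5*w)
D(K, Y) = -2 + K + K*Y (D(K, Y) = -2 + (K + K*Y) = -2 + K + K*Y)
B = 23/6 (B = -69/(-18) = -69*(-1/18) = 23/6 ≈ 3.8333)
(B - 39)*D(1, F(-3, 1)) = (23/6 - 39)*(-2 + 1 + 1*(5*1 + 5*(-3))) = -211*(-2 + 1 + 1*(5 - 15))/6 = -211*(-2 + 1 + 1*(-10))/6 = -211*(-2 + 1 - 10)/6 = -211/6*(-11) = 2321/6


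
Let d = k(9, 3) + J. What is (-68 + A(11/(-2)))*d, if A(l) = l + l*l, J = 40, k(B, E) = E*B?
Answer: -11591/4 ≈ -2897.8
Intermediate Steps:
k(B, E) = B*E
A(l) = l + l²
d = 67 (d = 9*3 + 40 = 27 + 40 = 67)
(-68 + A(11/(-2)))*d = (-68 + (11/(-2))*(1 + 11/(-2)))*67 = (-68 + (11*(-½))*(1 + 11*(-½)))*67 = (-68 - 11*(1 - 11/2)/2)*67 = (-68 - 11/2*(-9/2))*67 = (-68 + 99/4)*67 = -173/4*67 = -11591/4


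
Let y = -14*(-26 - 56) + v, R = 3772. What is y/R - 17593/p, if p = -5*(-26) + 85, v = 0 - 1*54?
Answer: -33062793/405490 ≈ -81.538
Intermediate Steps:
v = -54 (v = 0 - 54 = -54)
y = 1094 (y = -14*(-26 - 56) - 54 = -14*(-82) - 54 = 1148 - 54 = 1094)
p = 215 (p = 130 + 85 = 215)
y/R - 17593/p = 1094/3772 - 17593/215 = 1094*(1/3772) - 17593*1/215 = 547/1886 - 17593/215 = -33062793/405490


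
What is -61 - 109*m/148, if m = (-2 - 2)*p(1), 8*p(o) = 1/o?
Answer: -17947/296 ≈ -60.632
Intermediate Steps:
p(o) = 1/(8*o)
m = -½ (m = (-2 - 2)*((⅛)/1) = -1/2 = -4*⅛ = -½ ≈ -0.50000)
-61 - 109*m/148 = -61 - (-109)/(2*148) = -61 - 109*(-1/296) = -61 + 109/296 = -17947/296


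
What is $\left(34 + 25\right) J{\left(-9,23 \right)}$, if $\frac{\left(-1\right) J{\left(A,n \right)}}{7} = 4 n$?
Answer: $-37996$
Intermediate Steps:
$J{\left(A,n \right)} = - 28 n$ ($J{\left(A,n \right)} = - 7 \cdot 4 n = - 28 n$)
$\left(34 + 25\right) J{\left(-9,23 \right)} = \left(34 + 25\right) \left(\left(-28\right) 23\right) = 59 \left(-644\right) = -37996$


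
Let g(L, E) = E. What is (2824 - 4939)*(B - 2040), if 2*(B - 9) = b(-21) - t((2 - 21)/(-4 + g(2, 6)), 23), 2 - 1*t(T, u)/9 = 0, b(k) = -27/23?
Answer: 198528705/46 ≈ 4.3158e+6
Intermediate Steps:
b(k) = -27/23 (b(k) = -27*1/23 = -27/23)
t(T, u) = 18 (t(T, u) = 18 - 9*0 = 18 + 0 = 18)
B = -27/46 (B = 9 + (-27/23 - 1*18)/2 = 9 + (-27/23 - 18)/2 = 9 + (1/2)*(-441/23) = 9 - 441/46 = -27/46 ≈ -0.58696)
(2824 - 4939)*(B - 2040) = (2824 - 4939)*(-27/46 - 2040) = -2115*(-93867/46) = 198528705/46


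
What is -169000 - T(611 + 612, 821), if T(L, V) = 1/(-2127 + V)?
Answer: -220713999/1306 ≈ -1.6900e+5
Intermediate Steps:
-169000 - T(611 + 612, 821) = -169000 - 1/(-2127 + 821) = -169000 - 1/(-1306) = -169000 - 1*(-1/1306) = -169000 + 1/1306 = -220713999/1306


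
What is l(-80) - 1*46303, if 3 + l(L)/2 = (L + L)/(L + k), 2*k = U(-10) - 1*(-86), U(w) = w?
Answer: -972329/21 ≈ -46301.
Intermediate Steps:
k = 38 (k = (-10 - 1*(-86))/2 = (-10 + 86)/2 = (½)*76 = 38)
l(L) = -6 + 4*L/(38 + L) (l(L) = -6 + 2*((L + L)/(L + 38)) = -6 + 2*((2*L)/(38 + L)) = -6 + 2*(2*L/(38 + L)) = -6 + 4*L/(38 + L))
l(-80) - 1*46303 = 2*(-114 - 1*(-80))/(38 - 80) - 1*46303 = 2*(-114 + 80)/(-42) - 46303 = 2*(-1/42)*(-34) - 46303 = 34/21 - 46303 = -972329/21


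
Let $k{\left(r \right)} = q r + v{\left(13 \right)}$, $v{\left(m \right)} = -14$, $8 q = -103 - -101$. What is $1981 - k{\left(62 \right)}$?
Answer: $\frac{4021}{2} \approx 2010.5$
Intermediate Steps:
$q = - \frac{1}{4}$ ($q = \frac{-103 - -101}{8} = \frac{-103 + 101}{8} = \frac{1}{8} \left(-2\right) = - \frac{1}{4} \approx -0.25$)
$k{\left(r \right)} = -14 - \frac{r}{4}$ ($k{\left(r \right)} = - \frac{r}{4} - 14 = -14 - \frac{r}{4}$)
$1981 - k{\left(62 \right)} = 1981 - \left(-14 - \frac{31}{2}\right) = 1981 - - \frac{59}{2} = 1981 + \frac{59}{2} = \frac{4021}{2}$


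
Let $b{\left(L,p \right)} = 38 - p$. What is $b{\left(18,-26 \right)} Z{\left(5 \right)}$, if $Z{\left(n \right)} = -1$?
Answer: $-64$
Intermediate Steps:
$b{\left(18,-26 \right)} Z{\left(5 \right)} = \left(38 - -26\right) \left(-1\right) = \left(38 + 26\right) \left(-1\right) = 64 \left(-1\right) = -64$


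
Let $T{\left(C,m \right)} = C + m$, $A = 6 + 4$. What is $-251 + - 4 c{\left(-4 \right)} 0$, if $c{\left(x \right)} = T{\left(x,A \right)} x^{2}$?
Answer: $-251$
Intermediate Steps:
$A = 10$
$c{\left(x \right)} = x^{2} \left(10 + x\right)$ ($c{\left(x \right)} = \left(x + 10\right) x^{2} = \left(10 + x\right) x^{2} = x^{2} \left(10 + x\right)$)
$-251 + - 4 c{\left(-4 \right)} 0 = -251 + - 4 \left(-4\right)^{2} \left(10 - 4\right) 0 = -251 + - 4 \cdot 16 \cdot 6 \cdot 0 = -251 + \left(-4\right) 96 \cdot 0 = -251 - 0 = -251 + 0 = -251$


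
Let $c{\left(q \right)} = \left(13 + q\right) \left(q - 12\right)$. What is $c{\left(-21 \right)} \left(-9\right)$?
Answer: $-2376$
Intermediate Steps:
$c{\left(q \right)} = \left(-12 + q\right) \left(13 + q\right)$ ($c{\left(q \right)} = \left(13 + q\right) \left(-12 + q\right) = \left(-12 + q\right) \left(13 + q\right)$)
$c{\left(-21 \right)} \left(-9\right) = \left(-156 - 21 + \left(-21\right)^{2}\right) \left(-9\right) = \left(-156 - 21 + 441\right) \left(-9\right) = 264 \left(-9\right) = -2376$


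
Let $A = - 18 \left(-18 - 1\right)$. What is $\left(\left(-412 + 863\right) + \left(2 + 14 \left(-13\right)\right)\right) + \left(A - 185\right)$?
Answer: $428$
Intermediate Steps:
$A = 342$ ($A = \left(-18\right) \left(-19\right) = 342$)
$\left(\left(-412 + 863\right) + \left(2 + 14 \left(-13\right)\right)\right) + \left(A - 185\right) = \left(\left(-412 + 863\right) + \left(2 + 14 \left(-13\right)\right)\right) + \left(342 - 185\right) = \left(451 + \left(2 - 182\right)\right) + 157 = \left(451 - 180\right) + 157 = 271 + 157 = 428$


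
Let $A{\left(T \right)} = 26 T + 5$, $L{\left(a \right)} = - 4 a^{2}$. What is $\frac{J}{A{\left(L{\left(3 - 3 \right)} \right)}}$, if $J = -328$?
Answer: $- \frac{328}{5} \approx -65.6$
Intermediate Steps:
$A{\left(T \right)} = 5 + 26 T$
$\frac{J}{A{\left(L{\left(3 - 3 \right)} \right)}} = - \frac{328}{5 + 26 \left(- 4 \left(3 - 3\right)^{2}\right)} = - \frac{328}{5 + 26 \left(- 4 \cdot 0^{2}\right)} = - \frac{328}{5 + 26 \left(\left(-4\right) 0\right)} = - \frac{328}{5 + 26 \cdot 0} = - \frac{328}{5 + 0} = - \frac{328}{5}$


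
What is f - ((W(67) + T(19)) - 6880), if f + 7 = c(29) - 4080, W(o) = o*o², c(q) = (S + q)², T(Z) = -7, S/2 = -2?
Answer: -297338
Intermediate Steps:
S = -4 (S = 2*(-2) = -4)
c(q) = (-4 + q)²
W(o) = o³
f = -3462 (f = -7 + ((-4 + 29)² - 4080) = -7 + (25² - 4080) = -7 + (625 - 4080) = -7 - 3455 = -3462)
f - ((W(67) + T(19)) - 6880) = -3462 - ((67³ - 7) - 6880) = -3462 - ((300763 - 7) - 6880) = -3462 - (300756 - 6880) = -3462 - 1*293876 = -3462 - 293876 = -297338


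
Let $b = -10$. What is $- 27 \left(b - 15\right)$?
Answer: $675$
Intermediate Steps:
$- 27 \left(b - 15\right) = - 27 \left(-10 - 15\right) = \left(-27\right) \left(-25\right) = 675$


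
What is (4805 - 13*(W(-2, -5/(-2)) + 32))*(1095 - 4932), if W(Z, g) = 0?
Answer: -16840593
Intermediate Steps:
(4805 - 13*(W(-2, -5/(-2)) + 32))*(1095 - 4932) = (4805 - 13*(0 + 32))*(1095 - 4932) = (4805 - 13*32)*(-3837) = (4805 - 416)*(-3837) = 4389*(-3837) = -16840593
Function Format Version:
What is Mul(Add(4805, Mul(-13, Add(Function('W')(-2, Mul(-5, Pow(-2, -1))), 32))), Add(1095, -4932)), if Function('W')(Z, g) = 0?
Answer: -16840593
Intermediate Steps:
Mul(Add(4805, Mul(-13, Add(Function('W')(-2, Mul(-5, Pow(-2, -1))), 32))), Add(1095, -4932)) = Mul(Add(4805, Mul(-13, Add(0, 32))), Add(1095, -4932)) = Mul(Add(4805, Mul(-13, 32)), -3837) = Mul(Add(4805, -416), -3837) = Mul(4389, -3837) = -16840593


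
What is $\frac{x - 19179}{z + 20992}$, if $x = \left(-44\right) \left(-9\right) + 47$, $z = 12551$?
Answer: $- \frac{18736}{33543} \approx -0.55857$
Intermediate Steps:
$x = 443$ ($x = 396 + 47 = 443$)
$\frac{x - 19179}{z + 20992} = \frac{443 - 19179}{12551 + 20992} = - \frac{18736}{33543}$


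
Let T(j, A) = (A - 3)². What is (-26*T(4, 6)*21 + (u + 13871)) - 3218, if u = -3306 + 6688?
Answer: 9121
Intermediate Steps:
T(j, A) = (-3 + A)²
u = 3382
(-26*T(4, 6)*21 + (u + 13871)) - 3218 = (-26*(-3 + 6)²*21 + (3382 + 13871)) - 3218 = (-26*3²*21 + 17253) - 3218 = (-26*9*21 + 17253) - 3218 = (-234*21 + 17253) - 3218 = (-4914 + 17253) - 3218 = 12339 - 3218 = 9121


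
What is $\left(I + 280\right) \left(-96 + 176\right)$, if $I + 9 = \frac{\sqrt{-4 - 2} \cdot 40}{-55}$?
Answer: $21680 - \frac{640 i \sqrt{6}}{11} \approx 21680.0 - 142.52 i$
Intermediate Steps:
$I = -9 - \frac{8 i \sqrt{6}}{11}$ ($I = -9 + \frac{\sqrt{-4 - 2} \cdot 40}{-55} = -9 + \sqrt{-6} \cdot 40 \left(- \frac{1}{55}\right) = -9 + i \sqrt{6} \cdot 40 \left(- \frac{1}{55}\right) = -9 + 40 i \sqrt{6} \left(- \frac{1}{55}\right) = -9 - \frac{8 i \sqrt{6}}{11} \approx -9.0 - 1.7814 i$)
$\left(I + 280\right) \left(-96 + 176\right) = \left(\left(-9 - \frac{8 i \sqrt{6}}{11}\right) + 280\right) \left(-96 + 176\right) = \left(271 - \frac{8 i \sqrt{6}}{11}\right) 80 = 21680 - \frac{640 i \sqrt{6}}{11}$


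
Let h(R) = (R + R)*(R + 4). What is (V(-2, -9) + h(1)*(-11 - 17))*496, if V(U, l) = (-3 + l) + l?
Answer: -149296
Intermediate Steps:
h(R) = 2*R*(4 + R) (h(R) = (2*R)*(4 + R) = 2*R*(4 + R))
V(U, l) = -3 + 2*l
(V(-2, -9) + h(1)*(-11 - 17))*496 = ((-3 + 2*(-9)) + (2*1*(4 + 1))*(-11 - 17))*496 = ((-3 - 18) + (2*1*5)*(-28))*496 = (-21 + 10*(-28))*496 = (-21 - 280)*496 = -301*496 = -149296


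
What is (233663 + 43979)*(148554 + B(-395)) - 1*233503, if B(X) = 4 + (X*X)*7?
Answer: 344479358083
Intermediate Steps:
B(X) = 4 + 7*X² (B(X) = 4 + X²*7 = 4 + 7*X²)
(233663 + 43979)*(148554 + B(-395)) - 1*233503 = (233663 + 43979)*(148554 + (4 + 7*(-395)²)) - 1*233503 = 277642*(148554 + (4 + 7*156025)) - 233503 = 277642*(148554 + (4 + 1092175)) - 233503 = 277642*(148554 + 1092179) - 233503 = 277642*1240733 - 233503 = 344479591586 - 233503 = 344479358083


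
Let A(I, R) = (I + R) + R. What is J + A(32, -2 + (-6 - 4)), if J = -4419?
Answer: -4411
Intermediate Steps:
A(I, R) = I + 2*R
J + A(32, -2 + (-6 - 4)) = -4419 + (32 + 2*(-2 + (-6 - 4))) = -4419 + (32 + 2*(-2 - 10)) = -4419 + (32 + 2*(-12)) = -4419 + (32 - 24) = -4419 + 8 = -4411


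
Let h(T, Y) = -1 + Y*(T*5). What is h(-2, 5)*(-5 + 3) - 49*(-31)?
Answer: 1621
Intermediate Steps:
h(T, Y) = -1 + 5*T*Y (h(T, Y) = -1 + Y*(5*T) = -1 + 5*T*Y)
h(-2, 5)*(-5 + 3) - 49*(-31) = (-1 + 5*(-2)*5)*(-5 + 3) - 49*(-31) = (-1 - 50)*(-2) + 1519 = -51*(-2) + 1519 = 102 + 1519 = 1621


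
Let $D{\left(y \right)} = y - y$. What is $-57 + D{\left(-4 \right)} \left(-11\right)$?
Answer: $-57$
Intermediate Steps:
$D{\left(y \right)} = 0$
$-57 + D{\left(-4 \right)} \left(-11\right) = -57 + 0 \left(-11\right) = -57 + 0 = -57$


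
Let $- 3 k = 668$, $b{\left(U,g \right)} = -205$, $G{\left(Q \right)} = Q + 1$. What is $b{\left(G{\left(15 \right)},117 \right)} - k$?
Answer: $\frac{53}{3} \approx 17.667$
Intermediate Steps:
$G{\left(Q \right)} = 1 + Q$
$k = - \frac{668}{3}$ ($k = \left(- \frac{1}{3}\right) 668 = - \frac{668}{3} \approx -222.67$)
$b{\left(G{\left(15 \right)},117 \right)} - k = -205 - - \frac{668}{3} = -205 + \frac{668}{3} = \frac{53}{3}$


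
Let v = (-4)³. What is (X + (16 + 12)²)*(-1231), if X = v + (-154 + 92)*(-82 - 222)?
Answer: -24088208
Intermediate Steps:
v = -64
X = 18784 (X = -64 + (-154 + 92)*(-82 - 222) = -64 - 62*(-304) = -64 + 18848 = 18784)
(X + (16 + 12)²)*(-1231) = (18784 + (16 + 12)²)*(-1231) = (18784 + 28²)*(-1231) = (18784 + 784)*(-1231) = 19568*(-1231) = -24088208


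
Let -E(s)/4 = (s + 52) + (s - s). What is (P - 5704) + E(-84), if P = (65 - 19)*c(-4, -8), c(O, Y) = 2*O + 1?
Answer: -5898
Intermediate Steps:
c(O, Y) = 1 + 2*O
E(s) = -208 - 4*s (E(s) = -4*((s + 52) + (s - s)) = -4*((52 + s) + 0) = -4*(52 + s) = -208 - 4*s)
P = -322 (P = (65 - 19)*(1 + 2*(-4)) = 46*(1 - 8) = 46*(-7) = -322)
(P - 5704) + E(-84) = (-322 - 5704) + (-208 - 4*(-84)) = -6026 + (-208 + 336) = -6026 + 128 = -5898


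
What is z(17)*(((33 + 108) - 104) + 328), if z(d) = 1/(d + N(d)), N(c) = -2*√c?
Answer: 365/13 + 730*√17/221 ≈ 41.696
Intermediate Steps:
z(d) = 1/(d - 2*√d)
z(17)*(((33 + 108) - 104) + 328) = (((33 + 108) - 104) + 328)/(17 - 2*√17) = ((141 - 104) + 328)/(17 - 2*√17) = (37 + 328)/(17 - 2*√17) = 365/(17 - 2*√17)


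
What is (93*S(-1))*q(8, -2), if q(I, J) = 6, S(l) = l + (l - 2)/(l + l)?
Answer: 279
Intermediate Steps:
S(l) = l + (-2 + l)/(2*l) (S(l) = l + (-2 + l)/((2*l)) = l + (-2 + l)*(1/(2*l)) = l + (-2 + l)/(2*l))
(93*S(-1))*q(8, -2) = (93*(½ - 1 - 1/(-1)))*6 = (93*(½ - 1 - 1*(-1)))*6 = (93*(½ - 1 + 1))*6 = (93*(½))*6 = (93/2)*6 = 279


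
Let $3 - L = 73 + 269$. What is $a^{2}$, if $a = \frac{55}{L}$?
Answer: $\frac{3025}{114921} \approx 0.026322$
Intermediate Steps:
$L = -339$ ($L = 3 - \left(73 + 269\right) = 3 - 342 = -339$)
$a = - \frac{55}{339}$ ($a = \frac{55}{-339} = 55 \left(- \frac{1}{339}\right) = - \frac{55}{339} \approx -0.16224$)
$a^{2} = \left(- \frac{55}{339}\right)^{2} = \frac{3025}{114921}$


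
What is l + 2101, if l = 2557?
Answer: 4658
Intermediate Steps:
l + 2101 = 2557 + 2101 = 4658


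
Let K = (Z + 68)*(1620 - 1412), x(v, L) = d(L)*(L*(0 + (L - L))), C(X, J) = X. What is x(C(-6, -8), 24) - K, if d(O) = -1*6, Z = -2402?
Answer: 485472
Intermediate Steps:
d(O) = -6
x(v, L) = 0 (x(v, L) = -6*L*(0 + (L - L)) = -6*L*(0 + 0) = -6*L*0 = -6*0 = 0)
K = -485472 (K = (-2402 + 68)*(1620 - 1412) = -2334*208 = -485472)
x(C(-6, -8), 24) - K = 0 - 1*(-485472) = 0 + 485472 = 485472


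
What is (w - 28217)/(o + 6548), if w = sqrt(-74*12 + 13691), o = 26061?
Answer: -28217/32609 + sqrt(12803)/32609 ≈ -0.86184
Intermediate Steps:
w = sqrt(12803) (w = sqrt(-888 + 13691) = sqrt(12803) ≈ 113.15)
(w - 28217)/(o + 6548) = (sqrt(12803) - 28217)/(26061 + 6548) = (-28217 + sqrt(12803))/32609 = (-28217 + sqrt(12803))*(1/32609) = -28217/32609 + sqrt(12803)/32609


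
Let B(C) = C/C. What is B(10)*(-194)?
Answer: -194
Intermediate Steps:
B(C) = 1
B(10)*(-194) = 1*(-194) = -194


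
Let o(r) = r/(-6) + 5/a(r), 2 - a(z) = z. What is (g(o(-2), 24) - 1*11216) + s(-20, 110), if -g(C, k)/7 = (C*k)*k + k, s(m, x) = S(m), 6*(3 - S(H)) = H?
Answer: -53285/3 ≈ -17762.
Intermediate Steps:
S(H) = 3 - H/6
a(z) = 2 - z
s(m, x) = 3 - m/6
o(r) = 5/(2 - r) - r/6 (o(r) = r/(-6) + 5/(2 - r) = r*(-⅙) + 5/(2 - r) = -r/6 + 5/(2 - r) = 5/(2 - r) - r/6)
g(C, k) = -7*k - 7*C*k² (g(C, k) = -7*((C*k)*k + k) = -7*(C*k² + k) = -7*(k + C*k²) = -7*k - 7*C*k²)
(g(o(-2), 24) - 1*11216) + s(-20, 110) = (-7*24*(1 + ((-30 - 1*(-2)*(-2 - 2))/(6*(-2 - 2)))*24) - 1*11216) + (3 - ⅙*(-20)) = (-7*24*(1 + ((⅙)*(-30 - 1*(-2)*(-4))/(-4))*24) - 11216) + (3 + 10/3) = (-7*24*(1 + ((⅙)*(-¼)*(-30 - 8))*24) - 11216) + 19/3 = (-7*24*(1 + ((⅙)*(-¼)*(-38))*24) - 11216) + 19/3 = (-7*24*(1 + (19/12)*24) - 11216) + 19/3 = (-7*24*(1 + 38) - 11216) + 19/3 = (-7*24*39 - 11216) + 19/3 = (-6552 - 11216) + 19/3 = -17768 + 19/3 = -53285/3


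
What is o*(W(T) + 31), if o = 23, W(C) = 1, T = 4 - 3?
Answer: 736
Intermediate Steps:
T = 1
o*(W(T) + 31) = 23*(1 + 31) = 23*32 = 736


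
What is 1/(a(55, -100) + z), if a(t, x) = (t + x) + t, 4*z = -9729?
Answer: -4/9689 ≈ -0.00041284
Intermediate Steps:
z = -9729/4 (z = (¼)*(-9729) = -9729/4 ≈ -2432.3)
a(t, x) = x + 2*t
1/(a(55, -100) + z) = 1/((-100 + 2*55) - 9729/4) = 1/((-100 + 110) - 9729/4) = 1/(10 - 9729/4) = 1/(-9689/4) = -4/9689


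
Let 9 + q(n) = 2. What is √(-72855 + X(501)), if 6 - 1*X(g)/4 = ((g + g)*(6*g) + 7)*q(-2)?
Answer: √84263701 ≈ 9179.5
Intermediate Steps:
q(n) = -7 (q(n) = -9 + 2 = -7)
X(g) = 220 + 336*g² (X(g) = 24 - 4*((g + g)*(6*g) + 7)*(-7) = 24 - 4*((2*g)*(6*g) + 7)*(-7) = 24 - 4*(12*g² + 7)*(-7) = 24 - 4*(7 + 12*g²)*(-7) = 24 - 4*(-49 - 84*g²) = 24 + (196 + 336*g²) = 220 + 336*g²)
√(-72855 + X(501)) = √(-72855 + (220 + 336*501²)) = √(-72855 + (220 + 336*251001)) = √(-72855 + (220 + 84336336)) = √(-72855 + 84336556) = √84263701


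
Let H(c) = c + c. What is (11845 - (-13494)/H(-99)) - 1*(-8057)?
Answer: 654517/33 ≈ 19834.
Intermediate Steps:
H(c) = 2*c
(11845 - (-13494)/H(-99)) - 1*(-8057) = (11845 - (-13494)/(2*(-99))) - 1*(-8057) = (11845 - (-13494)/(-198)) + 8057 = (11845 - (-13494)*(-1)/198) + 8057 = (11845 - 1*2249/33) + 8057 = (11845 - 2249/33) + 8057 = 388636/33 + 8057 = 654517/33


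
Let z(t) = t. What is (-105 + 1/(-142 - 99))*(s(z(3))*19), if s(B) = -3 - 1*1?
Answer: 1923256/241 ≈ 7980.3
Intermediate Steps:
s(B) = -4 (s(B) = -3 - 1 = -4)
(-105 + 1/(-142 - 99))*(s(z(3))*19) = (-105 + 1/(-142 - 99))*(-4*19) = (-105 + 1/(-241))*(-76) = (-105 - 1/241)*(-76) = -25306/241*(-76) = 1923256/241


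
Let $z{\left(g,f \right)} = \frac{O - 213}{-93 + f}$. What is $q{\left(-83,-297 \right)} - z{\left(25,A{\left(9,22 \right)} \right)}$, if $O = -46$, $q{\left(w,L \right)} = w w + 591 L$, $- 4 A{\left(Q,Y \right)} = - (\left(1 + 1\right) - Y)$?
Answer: $- \frac{2360969}{14} \approx -1.6864 \cdot 10^{5}$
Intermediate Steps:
$A{\left(Q,Y \right)} = \frac{1}{2} - \frac{Y}{4}$ ($A{\left(Q,Y \right)} = - \frac{\left(-1\right) \left(\left(1 + 1\right) - Y\right)}{4} = - \frac{\left(-1\right) \left(2 - Y\right)}{4} = - \frac{-2 + Y}{4} = \frac{1}{2} - \frac{Y}{4}$)
$q{\left(w,L \right)} = w^{2} + 591 L$
$z{\left(g,f \right)} = - \frac{259}{-93 + f}$ ($z{\left(g,f \right)} = \frac{-46 - 213}{-93 + f} = - \frac{259}{-93 + f}$)
$q{\left(-83,-297 \right)} - z{\left(25,A{\left(9,22 \right)} \right)} = \left(\left(-83\right)^{2} + 591 \left(-297\right)\right) - - \frac{259}{-93 + \left(\frac{1}{2} - \frac{11}{2}\right)} = \left(6889 - 175527\right) - - \frac{259}{-93 + \left(\frac{1}{2} - \frac{11}{2}\right)} = -168638 - - \frac{259}{-93 - 5} = -168638 - - \frac{259}{-98} = -168638 - \left(-259\right) \left(- \frac{1}{98}\right) = -168638 - \frac{37}{14} = - \frac{2360969}{14}$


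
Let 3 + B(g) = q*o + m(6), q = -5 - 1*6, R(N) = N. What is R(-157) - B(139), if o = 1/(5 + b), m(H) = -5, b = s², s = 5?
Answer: -4459/30 ≈ -148.63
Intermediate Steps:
b = 25 (b = 5² = 25)
q = -11 (q = -5 - 6 = -11)
o = 1/30 (o = 1/(5 + 25) = 1/30 ≈ 0.033333)
B(g) = -251/30 (B(g) = -3 + (-11*1/30 - 5) = -3 + (-11/30 - 5) = -3 - 161/30 = -251/30)
R(-157) - B(139) = -157 - 1*(-251/30) = -157 + 251/30 = -4459/30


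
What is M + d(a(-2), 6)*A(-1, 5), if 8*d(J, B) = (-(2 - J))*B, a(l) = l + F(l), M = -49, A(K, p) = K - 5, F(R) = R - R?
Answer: -31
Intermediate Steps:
F(R) = 0
A(K, p) = -5 + K
a(l) = l (a(l) = l + 0 = l)
d(J, B) = B*(-2 + J)/8 (d(J, B) = ((-(2 - J))*B)/8 = ((-2 + J)*B)/8 = (B*(-2 + J))/8 = B*(-2 + J)/8)
M + d(a(-2), 6)*A(-1, 5) = -49 + ((⅛)*6*(-2 - 2))*(-5 - 1) = -49 + ((⅛)*6*(-4))*(-6) = -49 - 3*(-6) = -49 + 18 = -31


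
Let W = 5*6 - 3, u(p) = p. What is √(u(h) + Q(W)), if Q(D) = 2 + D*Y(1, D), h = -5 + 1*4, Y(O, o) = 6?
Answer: √163 ≈ 12.767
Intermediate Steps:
h = -1 (h = -5 + 4 = -1)
W = 27 (W = 30 - 3 = 27)
Q(D) = 2 + 6*D (Q(D) = 2 + D*6 = 2 + 6*D)
√(u(h) + Q(W)) = √(-1 + (2 + 6*27)) = √(-1 + (2 + 162)) = √(-1 + 164) = √163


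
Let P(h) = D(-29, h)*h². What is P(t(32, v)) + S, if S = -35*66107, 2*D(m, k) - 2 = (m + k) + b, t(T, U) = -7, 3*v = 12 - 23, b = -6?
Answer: -2314725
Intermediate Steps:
v = -11/3 (v = (12 - 23)/3 = (⅓)*(-11) = -11/3 ≈ -3.6667)
D(m, k) = -2 + k/2 + m/2 (D(m, k) = 1 + ((m + k) - 6)/2 = 1 + ((k + m) - 6)/2 = 1 + (-6 + k + m)/2 = 1 + (-3 + k/2 + m/2) = -2 + k/2 + m/2)
P(h) = h²*(-33/2 + h/2) (P(h) = (-2 + h/2 + (½)*(-29))*h² = (-2 + h/2 - 29/2)*h² = (-33/2 + h/2)*h² = h²*(-33/2 + h/2))
S = -2313745
P(t(32, v)) + S = (½)*(-7)²*(-33 - 7) - 2313745 = (½)*49*(-40) - 2313745 = -980 - 2313745 = -2314725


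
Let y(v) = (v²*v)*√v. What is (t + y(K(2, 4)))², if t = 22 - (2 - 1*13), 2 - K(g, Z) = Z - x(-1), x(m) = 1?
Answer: (33 - I)² ≈ 1088.0 - 66.0*I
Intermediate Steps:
K(g, Z) = 3 - Z (K(g, Z) = 2 - (Z - 1*1) = 2 - (Z - 1) = 2 - (-1 + Z) = 2 + (1 - Z) = 3 - Z)
y(v) = v^(7/2) (y(v) = v³*√v = v^(7/2))
t = 33 (t = 22 - (2 - 13) = 22 - 1*(-11) = 22 + 11 = 33)
(t + y(K(2, 4)))² = (33 + (3 - 1*4)^(7/2))² = (33 + (3 - 4)^(7/2))² = (33 + (-1)^(7/2))² = (33 - I)²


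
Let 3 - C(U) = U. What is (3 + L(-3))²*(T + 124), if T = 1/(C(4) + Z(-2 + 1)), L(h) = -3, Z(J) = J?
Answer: 0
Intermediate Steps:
C(U) = 3 - U
T = -½ (T = 1/((3 - 1*4) + (-2 + 1)) = 1/((3 - 4) - 1) = 1/(-1 - 1) = 1/(-2) = -½ ≈ -0.50000)
(3 + L(-3))²*(T + 124) = (3 - 3)²*(-½ + 124) = 0²*(247/2) = 0*(247/2) = 0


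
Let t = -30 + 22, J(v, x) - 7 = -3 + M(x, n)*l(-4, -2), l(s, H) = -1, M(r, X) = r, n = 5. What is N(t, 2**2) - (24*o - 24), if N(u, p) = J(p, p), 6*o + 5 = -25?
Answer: 144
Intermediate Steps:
o = -5 (o = -5/6 + (1/6)*(-25) = -5/6 - 25/6 = -5)
J(v, x) = 4 - x (J(v, x) = 7 + (-3 + x*(-1)) = 7 + (-3 - x) = 4 - x)
t = -8
N(u, p) = 4 - p
N(t, 2**2) - (24*o - 24) = (4 - 1*2**2) - (24*(-5) - 24) = (4 - 1*4) - (-120 - 24) = (4 - 4) - 1*(-144) = 0 + 144 = 144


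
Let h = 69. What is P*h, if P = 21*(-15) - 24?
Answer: -23391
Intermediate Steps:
P = -339 (P = -315 - 24 = -339)
P*h = -339*69 = -23391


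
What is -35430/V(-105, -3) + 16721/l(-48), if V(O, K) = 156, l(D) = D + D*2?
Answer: -642533/1872 ≈ -343.23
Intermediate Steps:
l(D) = 3*D (l(D) = D + 2*D = 3*D)
-35430/V(-105, -3) + 16721/l(-48) = -35430/156 + 16721/((3*(-48))) = -35430*1/156 + 16721/(-144) = -5905/26 + 16721*(-1/144) = -5905/26 - 16721/144 = -642533/1872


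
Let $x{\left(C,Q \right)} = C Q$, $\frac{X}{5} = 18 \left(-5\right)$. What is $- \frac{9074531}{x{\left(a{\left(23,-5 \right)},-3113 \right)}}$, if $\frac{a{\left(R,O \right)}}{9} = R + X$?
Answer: $- \frac{9074531}{11963259} \approx -0.75853$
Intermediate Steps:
$X = -450$ ($X = 5 \cdot 18 \left(-5\right) = 5 \left(-90\right) = -450$)
$a{\left(R,O \right)} = -4050 + 9 R$ ($a{\left(R,O \right)} = 9 \left(R - 450\right) = 9 \left(-450 + R\right) = -4050 + 9 R$)
$- \frac{9074531}{x{\left(a{\left(23,-5 \right)},-3113 \right)}} = - \frac{9074531}{\left(-4050 + 9 \cdot 23\right) \left(-3113\right)} = - \frac{9074531}{\left(-4050 + 207\right) \left(-3113\right)} = - \frac{9074531}{\left(-3843\right) \left(-3113\right)} = - \frac{9074531}{11963259}$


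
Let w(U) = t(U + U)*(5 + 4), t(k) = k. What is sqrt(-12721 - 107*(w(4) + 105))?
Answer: 2*I*sqrt(7915) ≈ 177.93*I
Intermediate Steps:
w(U) = 18*U (w(U) = (U + U)*(5 + 4) = (2*U)*9 = 18*U)
sqrt(-12721 - 107*(w(4) + 105)) = sqrt(-12721 - 107*(18*4 + 105)) = sqrt(-12721 - 107*(72 + 105)) = sqrt(-12721 - 107*177) = sqrt(-12721 - 18939) = sqrt(-31660) = 2*I*sqrt(7915)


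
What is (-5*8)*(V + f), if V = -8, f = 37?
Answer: -1160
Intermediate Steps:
(-5*8)*(V + f) = (-5*8)*(-8 + 37) = -40*29 = -1160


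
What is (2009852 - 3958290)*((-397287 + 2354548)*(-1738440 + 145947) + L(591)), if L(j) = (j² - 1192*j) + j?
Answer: 6073134716200571574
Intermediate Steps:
L(j) = j² - 1191*j
(2009852 - 3958290)*((-397287 + 2354548)*(-1738440 + 145947) + L(591)) = (2009852 - 3958290)*((-397287 + 2354548)*(-1738440 + 145947) + 591*(-1191 + 591)) = -1948438*(1957261*(-1592493) + 591*(-600)) = -1948438*(-3116924441673 - 354600) = -1948438*(-3116924796273) = 6073134716200571574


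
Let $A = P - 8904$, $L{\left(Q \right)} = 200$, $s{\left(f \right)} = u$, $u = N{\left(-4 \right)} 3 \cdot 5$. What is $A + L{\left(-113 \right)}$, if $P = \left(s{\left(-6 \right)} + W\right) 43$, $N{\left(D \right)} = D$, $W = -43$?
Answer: $-13133$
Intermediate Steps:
$u = -60$ ($u = \left(-4\right) 3 \cdot 5 = \left(-12\right) 5 = -60$)
$s{\left(f \right)} = -60$
$P = -4429$ ($P = \left(-60 - 43\right) 43 = \left(-103\right) 43 = -4429$)
$A = -13333$ ($A = -4429 - 8904 = -13333$)
$A + L{\left(-113 \right)} = -13333 + 200 = -13133$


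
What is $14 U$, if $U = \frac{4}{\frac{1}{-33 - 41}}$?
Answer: $-4144$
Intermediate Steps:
$U = -296$ ($U = \frac{4}{\frac{1}{-74}} = \frac{4}{- \frac{1}{74}} = 4 \left(-74\right) = -296$)
$14 U = 14 \left(-296\right) = -4144$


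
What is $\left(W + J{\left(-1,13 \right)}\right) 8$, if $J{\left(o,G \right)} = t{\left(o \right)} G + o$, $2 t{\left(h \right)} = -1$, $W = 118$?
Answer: $884$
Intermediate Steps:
$t{\left(h \right)} = - \frac{1}{2}$ ($t{\left(h \right)} = \frac{1}{2} \left(-1\right) = - \frac{1}{2}$)
$J{\left(o,G \right)} = o - \frac{G}{2}$ ($J{\left(o,G \right)} = - \frac{G}{2} + o = o - \frac{G}{2}$)
$\left(W + J{\left(-1,13 \right)}\right) 8 = \left(118 - \frac{15}{2}\right) 8 = \frac{221}{2} \cdot 8 = 884$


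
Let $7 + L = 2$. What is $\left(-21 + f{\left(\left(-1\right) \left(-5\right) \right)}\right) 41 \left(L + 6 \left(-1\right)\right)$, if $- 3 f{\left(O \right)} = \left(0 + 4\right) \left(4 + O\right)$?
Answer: $14883$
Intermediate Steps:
$f{\left(O \right)} = - \frac{16}{3} - \frac{4 O}{3}$ ($f{\left(O \right)} = - \frac{\left(0 + 4\right) \left(4 + O\right)}{3} = - \frac{4 \left(4 + O\right)}{3} = - \frac{16 + 4 O}{3} = - \frac{16}{3} - \frac{4 O}{3}$)
$L = -5$ ($L = -7 + 2 = -5$)
$\left(-21 + f{\left(\left(-1\right) \left(-5\right) \right)}\right) 41 \left(L + 6 \left(-1\right)\right) = \left(-21 - \left(\frac{16}{3} + \frac{4 \left(\left(-1\right) \left(-5\right)\right)}{3}\right)\right) 41 \left(-5 + 6 \left(-1\right)\right) = \left(-21 - 12\right) 41 \left(-5 - 6\right) = \left(-21 - 12\right) 41 \left(-11\right) = \left(-33\right) 41 \left(-11\right) = \left(-1353\right) \left(-11\right) = 14883$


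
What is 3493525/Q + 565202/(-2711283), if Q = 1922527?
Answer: 8385318837121/5212514772141 ≈ 1.6087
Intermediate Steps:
3493525/Q + 565202/(-2711283) = 3493525/1922527 + 565202/(-2711283) = 3493525*(1/1922527) + 565202*(-1/2711283) = 3493525/1922527 - 565202/2711283 = 8385318837121/5212514772141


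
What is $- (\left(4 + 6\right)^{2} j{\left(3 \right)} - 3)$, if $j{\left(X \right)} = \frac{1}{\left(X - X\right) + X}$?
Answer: $- \frac{91}{3} \approx -30.333$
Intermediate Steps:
$j{\left(X \right)} = \frac{1}{X}$ ($j{\left(X \right)} = \frac{1}{0 + X} = \frac{1}{X}$)
$- (\left(4 + 6\right)^{2} j{\left(3 \right)} - 3) = - (\frac{\left(4 + 6\right)^{2}}{3} - 3) = - (10^{2} \cdot \frac{1}{3} - 3) = - (100 \cdot \frac{1}{3} - 3) = - (\frac{100}{3} - 3) = \left(-1\right) \frac{91}{3} = - \frac{91}{3}$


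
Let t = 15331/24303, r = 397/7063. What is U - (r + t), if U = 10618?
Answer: 1822483949858/171652089 ≈ 10617.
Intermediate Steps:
r = 397/7063 (r = 397*(1/7063) = 397/7063 ≈ 0.056208)
t = 15331/24303 (t = 15331*(1/24303) = 15331/24303 ≈ 0.63083)
U - (r + t) = 10618 - (397/7063 + 15331/24303) = 10618 - 1*117931144/171652089 = 10618 - 117931144/171652089 = 1822483949858/171652089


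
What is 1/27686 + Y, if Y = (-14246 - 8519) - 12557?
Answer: -977924891/27686 ≈ -35322.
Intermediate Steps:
Y = -35322 (Y = -22765 - 12557 = -35322)
1/27686 + Y = 1/27686 - 35322 = -977924891/27686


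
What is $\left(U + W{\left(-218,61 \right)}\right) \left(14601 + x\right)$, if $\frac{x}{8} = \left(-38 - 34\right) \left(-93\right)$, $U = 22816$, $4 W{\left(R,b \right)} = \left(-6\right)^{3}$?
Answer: $1551662778$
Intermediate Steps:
$W{\left(R,b \right)} = -54$ ($W{\left(R,b \right)} = \frac{\left(-6\right)^{3}}{4} = \frac{1}{4} \left(-216\right) = -54$)
$x = 53568$ ($x = 8 \left(-38 - 34\right) \left(-93\right) = 8 \left(\left(-72\right) \left(-93\right)\right) = 8 \cdot 6696 = 53568$)
$\left(U + W{\left(-218,61 \right)}\right) \left(14601 + x\right) = \left(22816 - 54\right) \left(14601 + 53568\right) = 22762 \cdot 68169 = 1551662778$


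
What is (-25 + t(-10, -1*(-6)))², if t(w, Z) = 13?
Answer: 144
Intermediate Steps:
(-25 + t(-10, -1*(-6)))² = (-25 + 13)² = (-12)² = 144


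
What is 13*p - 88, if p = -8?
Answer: -192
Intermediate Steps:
13*p - 88 = 13*(-8) - 88 = -104 - 88 = -192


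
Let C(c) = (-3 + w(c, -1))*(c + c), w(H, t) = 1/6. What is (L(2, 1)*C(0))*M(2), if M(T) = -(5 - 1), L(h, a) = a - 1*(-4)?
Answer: 0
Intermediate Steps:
L(h, a) = 4 + a (L(h, a) = a + 4 = 4 + a)
w(H, t) = 1/6
M(T) = -4 (M(T) = -1*4 = -4)
C(c) = -17*c/3 (C(c) = (-3 + 1/6)*(c + c) = -17*c/3)
(L(2, 1)*C(0))*M(2) = ((4 + 1)*(-17/3*0))*(-4) = (5*0)*(-4) = 0*(-4) = 0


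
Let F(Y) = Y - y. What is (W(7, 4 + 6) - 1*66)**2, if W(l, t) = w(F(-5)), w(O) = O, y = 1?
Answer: 5184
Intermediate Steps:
F(Y) = -1 + Y (F(Y) = Y - 1*1 = Y - 1 = -1 + Y)
W(l, t) = -6 (W(l, t) = -1 - 5 = -6)
(W(7, 4 + 6) - 1*66)**2 = (-6 - 1*66)**2 = (-6 - 66)**2 = (-72)**2 = 5184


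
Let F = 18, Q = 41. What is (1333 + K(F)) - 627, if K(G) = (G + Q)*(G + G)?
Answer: 2830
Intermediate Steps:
K(G) = 2*G*(41 + G) (K(G) = (G + 41)*(G + G) = (41 + G)*(2*G) = 2*G*(41 + G))
(1333 + K(F)) - 627 = (1333 + 2*18*(41 + 18)) - 627 = (1333 + 2*18*59) - 627 = (1333 + 2124) - 627 = 3457 - 627 = 2830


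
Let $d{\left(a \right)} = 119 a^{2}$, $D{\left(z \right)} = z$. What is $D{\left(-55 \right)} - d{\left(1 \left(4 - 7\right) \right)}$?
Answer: $-1126$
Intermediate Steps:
$D{\left(-55 \right)} - d{\left(1 \left(4 - 7\right) \right)} = -55 - 119 \left(1 \left(4 - 7\right)\right)^{2} = -55 - 119 \left(1 \left(-3\right)\right)^{2} = -55 - 119 \left(-3\right)^{2} = -55 - 119 \cdot 9 = -55 - 1071 = -1126$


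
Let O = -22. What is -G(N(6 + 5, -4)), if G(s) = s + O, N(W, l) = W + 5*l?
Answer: 31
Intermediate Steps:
G(s) = -22 + s (G(s) = s - 22 = -22 + s)
-G(N(6 + 5, -4)) = -(-22 + ((6 + 5) + 5*(-4))) = -(-22 + (11 - 20)) = -(-22 - 9) = -1*(-31) = 31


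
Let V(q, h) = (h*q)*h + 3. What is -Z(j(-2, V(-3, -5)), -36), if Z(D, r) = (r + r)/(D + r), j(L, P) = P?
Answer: -⅔ ≈ -0.66667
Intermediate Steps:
V(q, h) = 3 + q*h² (V(q, h) = q*h² + 3 = 3 + q*h²)
Z(D, r) = 2*r/(D + r) (Z(D, r) = (2*r)/(D + r) = 2*r/(D + r))
-Z(j(-2, V(-3, -5)), -36) = -2*(-36)/((3 - 3*(-5)²) - 36) = -2*(-36)/((3 - 3*25) - 36) = -2*(-36)/((3 - 75) - 36) = -2*(-36)/(-72 - 36) = -2*(-36)/(-108) = -2*(-36)*(-1)/108 = -1*⅔ = -⅔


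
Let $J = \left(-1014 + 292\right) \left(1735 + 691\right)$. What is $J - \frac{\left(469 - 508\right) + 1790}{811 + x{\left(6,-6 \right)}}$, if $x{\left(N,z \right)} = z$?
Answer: $- \frac{1410017211}{805} \approx -1.7516 \cdot 10^{6}$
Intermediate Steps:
$J = -1751572$ ($J = \left(-722\right) 2426 = -1751572$)
$J - \frac{\left(469 - 508\right) + 1790}{811 + x{\left(6,-6 \right)}} = -1751572 - \frac{\left(469 - 508\right) + 1790}{811 - 6} = -1751572 - \frac{\left(469 - 508\right) + 1790}{805} = -1751572 - \left(-39 + 1790\right) \frac{1}{805} = -1751572 - 1751 \cdot \frac{1}{805} = -1751572 - \frac{1751}{805} = - \frac{1410017211}{805}$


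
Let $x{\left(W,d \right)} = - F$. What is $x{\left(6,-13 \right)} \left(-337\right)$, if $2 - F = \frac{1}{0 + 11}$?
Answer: $\frac{7077}{11} \approx 643.36$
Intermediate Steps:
$F = \frac{21}{11}$ ($F = 2 - \frac{1}{0 + 11} = 2 - \frac{1}{11} = \frac{21}{11} \approx 1.9091$)
$x{\left(W,d \right)} = - \frac{21}{11}$ ($x{\left(W,d \right)} = \left(-1\right) \frac{21}{11} = - \frac{21}{11}$)
$x{\left(6,-13 \right)} \left(-337\right) = \left(- \frac{21}{11}\right) \left(-337\right) = \frac{7077}{11}$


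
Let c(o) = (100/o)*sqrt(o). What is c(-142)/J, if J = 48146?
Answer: -25*I*sqrt(142)/1709183 ≈ -0.0001743*I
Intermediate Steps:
c(o) = 100/sqrt(o)
c(-142)/J = (100/sqrt(-142))/48146 = (100*(-I*sqrt(142)/142))*(1/48146) = -50*I*sqrt(142)/71*(1/48146) = -25*I*sqrt(142)/1709183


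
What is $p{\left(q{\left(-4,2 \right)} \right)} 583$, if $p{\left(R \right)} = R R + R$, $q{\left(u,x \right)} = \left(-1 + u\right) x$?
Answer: $52470$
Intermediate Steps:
$q{\left(u,x \right)} = x \left(-1 + u\right)$
$p{\left(R \right)} = R + R^{2}$ ($p{\left(R \right)} = R^{2} + R = R + R^{2}$)
$p{\left(q{\left(-4,2 \right)} \right)} 583 = 2 \left(-1 - 4\right) \left(1 + 2 \left(-1 - 4\right)\right) 583 = 2 \left(-5\right) \left(1 + 2 \left(-5\right)\right) 583 = - 10 \left(1 - 10\right) 583 = \left(-10\right) \left(-9\right) 583 = 90 \cdot 583 = 52470$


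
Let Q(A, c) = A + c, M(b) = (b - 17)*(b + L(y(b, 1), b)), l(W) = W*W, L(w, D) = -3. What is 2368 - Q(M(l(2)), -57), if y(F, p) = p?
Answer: 2438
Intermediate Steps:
l(W) = W²
M(b) = (-17 + b)*(-3 + b) (M(b) = (b - 17)*(b - 3) = (-17 + b)*(-3 + b))
2368 - Q(M(l(2)), -57) = 2368 - ((51 + (2²)² - 20*2²) - 57) = 2368 - ((51 + 4² - 20*4) - 57) = 2368 - ((51 + 16 - 80) - 57) = 2368 - (-13 - 57) = 2368 - 1*(-70) = 2368 + 70 = 2438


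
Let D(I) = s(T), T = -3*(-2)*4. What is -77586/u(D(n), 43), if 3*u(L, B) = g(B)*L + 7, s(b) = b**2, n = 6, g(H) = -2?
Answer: 232758/1145 ≈ 203.28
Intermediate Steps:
T = 24 (T = 6*4 = 24)
D(I) = 576 (D(I) = 24**2 = 576)
u(L, B) = 7/3 - 2*L/3 (u(L, B) = (-2*L + 7)/3 = (7 - 2*L)/3 = 7/3 - 2*L/3)
-77586/u(D(n), 43) = -77586/(7/3 - 2/3*576) = -77586/(7/3 - 384) = -77586/(-1145/3) = -77586*(-3/1145) = 232758/1145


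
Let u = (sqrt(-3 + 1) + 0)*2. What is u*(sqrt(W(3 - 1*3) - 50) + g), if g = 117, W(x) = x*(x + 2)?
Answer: -20 + 234*I*sqrt(2) ≈ -20.0 + 330.93*I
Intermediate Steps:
W(x) = x*(2 + x)
u = 2*I*sqrt(2) (u = (sqrt(-2) + 0)*2 = (I*sqrt(2) + 0)*2 = (I*sqrt(2))*2 = 2*I*sqrt(2) ≈ 2.8284*I)
u*(sqrt(W(3 - 1*3) - 50) + g) = (2*I*sqrt(2))*(sqrt((3 - 1*3)*(2 + (3 - 1*3)) - 50) + 117) = (2*I*sqrt(2))*(sqrt((3 - 3)*(2 + (3 - 3)) - 50) + 117) = (2*I*sqrt(2))*(sqrt(0*(2 + 0) - 50) + 117) = (2*I*sqrt(2))*(sqrt(0*2 - 50) + 117) = (2*I*sqrt(2))*(sqrt(0 - 50) + 117) = (2*I*sqrt(2))*(sqrt(-50) + 117) = (2*I*sqrt(2))*(5*I*sqrt(2) + 117) = (2*I*sqrt(2))*(117 + 5*I*sqrt(2)) = 2*I*sqrt(2)*(117 + 5*I*sqrt(2))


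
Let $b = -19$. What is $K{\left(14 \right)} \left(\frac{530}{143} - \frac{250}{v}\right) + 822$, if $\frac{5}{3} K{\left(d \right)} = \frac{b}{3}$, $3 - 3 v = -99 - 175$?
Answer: $\frac{32409914}{39611} \approx 818.21$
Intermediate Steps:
$v = \frac{277}{3}$ ($v = 1 - \frac{-99 - 175}{3} = 1 - - \frac{274}{3} = 1 + \frac{274}{3} = \frac{277}{3} \approx 92.333$)
$K{\left(d \right)} = - \frac{19}{5}$ ($K{\left(d \right)} = \frac{3 \left(- \frac{19}{3}\right)}{5} = \frac{3 \left(\left(-19\right) \frac{1}{3}\right)}{5} = \frac{3}{5} \left(- \frac{19}{3}\right) = - \frac{19}{5}$)
$K{\left(14 \right)} \left(\frac{530}{143} - \frac{250}{v}\right) + 822 = - \frac{19 \left(\frac{530}{143} - \frac{250}{\frac{277}{3}}\right)}{5} + 822 = - \frac{19 \left(530 \cdot \frac{1}{143} - \frac{750}{277}\right)}{5} + 822 = - \frac{19 \left(\frac{530}{143} - \frac{750}{277}\right)}{5} + 822 = \left(- \frac{19}{5}\right) \frac{39560}{39611} + 822 = - \frac{150328}{39611} + 822 = \frac{32409914}{39611}$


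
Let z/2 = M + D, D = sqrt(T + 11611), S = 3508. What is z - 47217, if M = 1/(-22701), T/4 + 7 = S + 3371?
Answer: -1071873119/22701 + 2*sqrt(39099) ≈ -46822.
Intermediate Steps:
T = 27488 (T = -28 + 4*(3508 + 3371) = -28 + 4*6879 = -28 + 27516 = 27488)
D = sqrt(39099) (D = sqrt(27488 + 11611) = sqrt(39099) ≈ 197.73)
M = -1/22701 ≈ -4.4051e-5
z = -2/22701 + 2*sqrt(39099) (z = 2*(-1/22701 + sqrt(39099)) = -2/22701 + 2*sqrt(39099) ≈ 395.47)
z - 47217 = (-2/22701 + 2*sqrt(39099)) - 47217 = -1071873119/22701 + 2*sqrt(39099)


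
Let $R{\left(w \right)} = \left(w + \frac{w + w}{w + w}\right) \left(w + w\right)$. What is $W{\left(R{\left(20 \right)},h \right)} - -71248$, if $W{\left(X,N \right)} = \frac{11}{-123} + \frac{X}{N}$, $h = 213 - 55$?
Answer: $\frac{692367607}{9717} \approx 71253.0$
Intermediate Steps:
$h = 158$
$R{\left(w \right)} = 2 w \left(1 + w\right)$ ($R{\left(w \right)} = \left(w + \frac{2 w}{2 w}\right) 2 w = \left(w + 2 w \frac{1}{2 w}\right) 2 w = \left(w + 1\right) 2 w = \left(1 + w\right) 2 w = 2 w \left(1 + w\right)$)
$W{\left(X,N \right)} = - \frac{11}{123} + \frac{X}{N}$ ($W{\left(X,N \right)} = 11 \left(- \frac{1}{123}\right) + \frac{X}{N} = - \frac{11}{123} + \frac{X}{N}$)
$W{\left(R{\left(20 \right)},h \right)} - -71248 = \left(- \frac{11}{123} + \frac{2 \cdot 20 \left(1 + 20\right)}{158}\right) - -71248 = \left(- \frac{11}{123} + 2 \cdot 20 \cdot 21 \cdot \frac{1}{158}\right) + 71248 = \left(- \frac{11}{123} + 840 \cdot \frac{1}{158}\right) + 71248 = \left(- \frac{11}{123} + \frac{420}{79}\right) + 71248 = \frac{50791}{9717} + 71248 = \frac{692367607}{9717}$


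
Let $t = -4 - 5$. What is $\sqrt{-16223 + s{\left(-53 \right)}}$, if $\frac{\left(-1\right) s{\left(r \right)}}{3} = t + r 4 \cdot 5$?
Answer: $2 i \sqrt{3254} \approx 114.09 i$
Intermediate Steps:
$t = -9$
$s{\left(r \right)} = 27 - 60 r$ ($s{\left(r \right)} = - 3 \left(-9 + r 4 \cdot 5\right) = - 3 \left(-9 + r 20\right) = - 3 \left(-9 + 20 r\right) = 27 - 60 r$)
$\sqrt{-16223 + s{\left(-53 \right)}} = \sqrt{-16223 + \left(27 - -3180\right)} = \sqrt{-16223 + \left(27 + 3180\right)} = \sqrt{-16223 + 3207} = \sqrt{-13016} = 2 i \sqrt{3254}$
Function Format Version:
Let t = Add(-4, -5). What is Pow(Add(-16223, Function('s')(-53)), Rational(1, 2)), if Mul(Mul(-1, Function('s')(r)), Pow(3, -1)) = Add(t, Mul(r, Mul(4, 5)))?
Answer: Mul(2, I, Pow(3254, Rational(1, 2))) ≈ Mul(114.09, I)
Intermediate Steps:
t = -9
Function('s')(r) = Add(27, Mul(-60, r)) (Function('s')(r) = Mul(-3, Add(-9, Mul(r, Mul(4, 5)))) = Mul(-3, Add(-9, Mul(r, 20))) = Mul(-3, Add(-9, Mul(20, r))) = Add(27, Mul(-60, r)))
Pow(Add(-16223, Function('s')(-53)), Rational(1, 2)) = Pow(Add(-16223, Add(27, Mul(-60, -53))), Rational(1, 2)) = Pow(Add(-16223, Add(27, 3180)), Rational(1, 2)) = Pow(Add(-16223, 3207), Rational(1, 2)) = Pow(-13016, Rational(1, 2)) = Mul(2, I, Pow(3254, Rational(1, 2)))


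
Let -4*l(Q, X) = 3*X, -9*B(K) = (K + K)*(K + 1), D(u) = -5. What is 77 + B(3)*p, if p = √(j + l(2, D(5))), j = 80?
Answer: 77 - 4*√335/3 ≈ 52.596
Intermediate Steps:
B(K) = -2*K*(1 + K)/9 (B(K) = -(K + K)*(K + 1)/9 = -2*K*(1 + K)/9)
l(Q, X) = -3*X/4
p = √335/2 (p = √(80 - ¾*(-5)) = √(80 + 15/4) = √(335/4) = √335/2 ≈ 9.1515)
77 + B(3)*p = 77 + (-2/9*3*(1 + 3))*(√335/2) = 77 + (-2/9*3*4)*(√335/2) = 77 - 4*√335/3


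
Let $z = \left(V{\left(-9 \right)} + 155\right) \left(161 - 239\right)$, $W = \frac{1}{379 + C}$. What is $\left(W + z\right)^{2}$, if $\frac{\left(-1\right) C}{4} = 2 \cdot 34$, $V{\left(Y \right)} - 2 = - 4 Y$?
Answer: $\frac{2594602543729}{11449} \approx 2.2662 \cdot 10^{8}$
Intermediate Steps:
$V{\left(Y \right)} = 2 - 4 Y$
$C = -272$ ($C = - 4 \cdot 2 \cdot 34 = \left(-4\right) 68 = -272$)
$W = \frac{1}{107}$ ($W = \frac{1}{379 - 272} = \frac{1}{107} \approx 0.0093458$)
$z = -15054$ ($z = \left(\left(2 - -36\right) + 155\right) \left(161 - 239\right) = \left(\left(2 + 36\right) + 155\right) \left(-78\right) = \left(38 + 155\right) \left(-78\right) = 193 \left(-78\right) = -15054$)
$\left(W + z\right)^{2} = \left(\frac{1}{107} - 15054\right)^{2} = \left(- \frac{1610777}{107}\right)^{2} = \frac{2594602543729}{11449}$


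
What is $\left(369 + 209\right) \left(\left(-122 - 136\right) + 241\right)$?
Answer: $-9826$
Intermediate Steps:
$\left(369 + 209\right) \left(\left(-122 - 136\right) + 241\right) = 578 \left(-258 + 241\right) = 578 \left(-17\right) = -9826$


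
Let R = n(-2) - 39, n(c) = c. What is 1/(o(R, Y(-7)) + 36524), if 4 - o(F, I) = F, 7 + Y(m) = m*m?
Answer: 1/36569 ≈ 2.7346e-5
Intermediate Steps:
Y(m) = -7 + m² (Y(m) = -7 + m*m = -7 + m²)
R = -41 (R = -2 - 39 = -41)
o(F, I) = 4 - F
1/(o(R, Y(-7)) + 36524) = 1/((4 - 1*(-41)) + 36524) = 1/((4 + 41) + 36524) = 1/(45 + 36524) = 1/36569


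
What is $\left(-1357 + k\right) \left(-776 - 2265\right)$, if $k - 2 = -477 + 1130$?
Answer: $2134782$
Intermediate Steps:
$k = 655$ ($k = 2 + \left(-477 + 1130\right) = 2 + 653 = 655$)
$\left(-1357 + k\right) \left(-776 - 2265\right) = \left(-1357 + 655\right) \left(-776 - 2265\right) = \left(-702\right) \left(-3041\right) = 2134782$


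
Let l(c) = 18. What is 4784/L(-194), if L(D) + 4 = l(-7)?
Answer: 2392/7 ≈ 341.71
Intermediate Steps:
L(D) = 14 (L(D) = -4 + 18 = 14)
4784/L(-194) = 4784/14 = 4784*(1/14) = 2392/7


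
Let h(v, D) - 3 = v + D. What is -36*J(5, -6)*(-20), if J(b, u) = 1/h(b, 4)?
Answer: 60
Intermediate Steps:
h(v, D) = 3 + D + v (h(v, D) = 3 + (v + D) = 3 + (D + v) = 3 + D + v)
J(b, u) = 1/(7 + b) (J(b, u) = 1/(3 + 4 + b) = 1/(7 + b))
-36*J(5, -6)*(-20) = -36/(7 + 5)*(-20) = -36/12*(-20) = -36*1/12*(-20) = -3*(-20) = 60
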